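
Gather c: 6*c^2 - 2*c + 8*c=6*c^2 + 6*c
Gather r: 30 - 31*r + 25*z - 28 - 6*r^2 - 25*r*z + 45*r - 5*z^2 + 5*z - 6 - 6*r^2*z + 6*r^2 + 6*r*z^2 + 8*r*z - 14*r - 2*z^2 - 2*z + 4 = -6*r^2*z + r*(6*z^2 - 17*z) - 7*z^2 + 28*z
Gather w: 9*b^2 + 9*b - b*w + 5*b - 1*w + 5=9*b^2 + 14*b + w*(-b - 1) + 5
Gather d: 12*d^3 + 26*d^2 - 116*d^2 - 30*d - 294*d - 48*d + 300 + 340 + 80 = 12*d^3 - 90*d^2 - 372*d + 720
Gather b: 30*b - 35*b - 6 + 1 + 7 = 2 - 5*b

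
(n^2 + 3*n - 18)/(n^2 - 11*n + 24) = (n + 6)/(n - 8)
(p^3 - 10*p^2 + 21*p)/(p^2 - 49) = p*(p - 3)/(p + 7)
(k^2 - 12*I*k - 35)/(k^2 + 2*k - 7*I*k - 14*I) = (k - 5*I)/(k + 2)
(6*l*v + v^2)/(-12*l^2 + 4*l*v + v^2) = v/(-2*l + v)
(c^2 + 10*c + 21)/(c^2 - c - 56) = (c + 3)/(c - 8)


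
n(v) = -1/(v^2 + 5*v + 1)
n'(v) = -(-2*v - 5)/(v^2 + 5*v + 1)^2 = (2*v + 5)/(v^2 + 5*v + 1)^2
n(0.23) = -0.45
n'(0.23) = 1.13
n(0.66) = -0.21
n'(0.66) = 0.28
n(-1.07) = 0.31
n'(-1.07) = 0.28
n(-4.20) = 0.42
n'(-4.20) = -0.61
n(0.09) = -0.69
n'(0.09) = 2.44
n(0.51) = -0.26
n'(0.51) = 0.41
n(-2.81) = 0.19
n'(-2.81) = -0.02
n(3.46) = -0.03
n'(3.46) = 0.01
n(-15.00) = -0.00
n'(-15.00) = 0.00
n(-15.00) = -0.00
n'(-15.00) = 0.00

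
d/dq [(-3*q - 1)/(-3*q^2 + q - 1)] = (9*q^2 - 3*q - (3*q + 1)*(6*q - 1) + 3)/(3*q^2 - q + 1)^2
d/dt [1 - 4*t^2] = -8*t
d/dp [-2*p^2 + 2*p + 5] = 2 - 4*p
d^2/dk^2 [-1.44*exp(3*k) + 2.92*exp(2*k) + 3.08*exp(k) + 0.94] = (-12.96*exp(2*k) + 11.68*exp(k) + 3.08)*exp(k)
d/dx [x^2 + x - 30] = 2*x + 1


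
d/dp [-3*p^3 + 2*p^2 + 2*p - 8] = -9*p^2 + 4*p + 2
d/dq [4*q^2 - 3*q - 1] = 8*q - 3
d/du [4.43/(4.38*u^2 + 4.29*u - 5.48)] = (-38.8068*u - 19.0047)/(4.38*u^2 + 4.29*u - 5.48)^2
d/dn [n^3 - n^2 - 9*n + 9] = 3*n^2 - 2*n - 9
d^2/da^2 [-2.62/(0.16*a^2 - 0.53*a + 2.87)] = (0.134144*a^2 - 0.444352*a - 2.62*(0.32*a - 0.53)*(0.64*a - 1.06) + 2.406208)/(0.16*a^2 - 0.53*a + 2.87)^3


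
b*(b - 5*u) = b^2 - 5*b*u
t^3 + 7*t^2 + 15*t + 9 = (t + 1)*(t + 3)^2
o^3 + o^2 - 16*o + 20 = (o - 2)^2*(o + 5)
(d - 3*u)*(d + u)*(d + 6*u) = d^3 + 4*d^2*u - 15*d*u^2 - 18*u^3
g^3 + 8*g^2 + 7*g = g*(g + 1)*(g + 7)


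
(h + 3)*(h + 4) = h^2 + 7*h + 12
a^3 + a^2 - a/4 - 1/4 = (a - 1/2)*(a + 1/2)*(a + 1)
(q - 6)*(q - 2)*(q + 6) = q^3 - 2*q^2 - 36*q + 72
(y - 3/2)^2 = y^2 - 3*y + 9/4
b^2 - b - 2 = (b - 2)*(b + 1)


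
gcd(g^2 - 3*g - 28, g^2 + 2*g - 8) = g + 4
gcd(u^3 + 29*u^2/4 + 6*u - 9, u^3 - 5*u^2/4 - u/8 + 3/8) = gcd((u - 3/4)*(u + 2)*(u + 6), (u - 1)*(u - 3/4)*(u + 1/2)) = u - 3/4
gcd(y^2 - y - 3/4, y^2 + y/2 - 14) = 1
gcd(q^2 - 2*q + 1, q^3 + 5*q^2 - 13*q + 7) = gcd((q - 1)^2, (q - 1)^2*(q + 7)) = q^2 - 2*q + 1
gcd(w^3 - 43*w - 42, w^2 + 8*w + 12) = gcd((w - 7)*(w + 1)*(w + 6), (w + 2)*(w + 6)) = w + 6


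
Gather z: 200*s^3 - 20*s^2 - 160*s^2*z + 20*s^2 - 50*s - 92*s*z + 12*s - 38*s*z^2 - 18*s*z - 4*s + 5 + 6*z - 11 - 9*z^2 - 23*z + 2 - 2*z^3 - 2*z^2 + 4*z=200*s^3 - 42*s - 2*z^3 + z^2*(-38*s - 11) + z*(-160*s^2 - 110*s - 13) - 4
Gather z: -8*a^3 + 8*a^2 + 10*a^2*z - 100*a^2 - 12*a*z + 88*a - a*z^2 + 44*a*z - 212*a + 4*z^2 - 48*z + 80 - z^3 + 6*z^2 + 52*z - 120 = -8*a^3 - 92*a^2 - 124*a - z^3 + z^2*(10 - a) + z*(10*a^2 + 32*a + 4) - 40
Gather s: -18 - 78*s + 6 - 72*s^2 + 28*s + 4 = -72*s^2 - 50*s - 8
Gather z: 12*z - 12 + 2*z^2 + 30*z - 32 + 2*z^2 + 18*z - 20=4*z^2 + 60*z - 64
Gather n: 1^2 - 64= -63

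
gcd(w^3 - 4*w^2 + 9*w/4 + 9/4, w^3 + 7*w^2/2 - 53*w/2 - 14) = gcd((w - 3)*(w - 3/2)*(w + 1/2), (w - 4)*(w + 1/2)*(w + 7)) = w + 1/2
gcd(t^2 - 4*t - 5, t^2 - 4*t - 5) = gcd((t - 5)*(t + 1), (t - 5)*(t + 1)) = t^2 - 4*t - 5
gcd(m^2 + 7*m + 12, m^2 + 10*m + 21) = m + 3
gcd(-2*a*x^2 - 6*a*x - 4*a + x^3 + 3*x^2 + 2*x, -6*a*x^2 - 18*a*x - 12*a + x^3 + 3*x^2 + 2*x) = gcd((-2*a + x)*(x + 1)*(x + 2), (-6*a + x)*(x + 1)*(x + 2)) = x^2 + 3*x + 2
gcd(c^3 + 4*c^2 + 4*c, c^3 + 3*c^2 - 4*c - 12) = c + 2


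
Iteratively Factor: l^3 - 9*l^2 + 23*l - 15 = (l - 5)*(l^2 - 4*l + 3) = (l - 5)*(l - 1)*(l - 3)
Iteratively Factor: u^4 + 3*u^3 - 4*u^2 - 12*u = (u + 3)*(u^3 - 4*u) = u*(u + 3)*(u^2 - 4) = u*(u + 2)*(u + 3)*(u - 2)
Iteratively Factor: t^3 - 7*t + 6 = (t - 1)*(t^2 + t - 6) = (t - 1)*(t + 3)*(t - 2)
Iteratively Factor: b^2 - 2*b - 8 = (b + 2)*(b - 4)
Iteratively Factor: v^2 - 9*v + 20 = (v - 4)*(v - 5)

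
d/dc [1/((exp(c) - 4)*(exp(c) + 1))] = (3 - 2*exp(c))*exp(c)/(exp(4*c) - 6*exp(3*c) + exp(2*c) + 24*exp(c) + 16)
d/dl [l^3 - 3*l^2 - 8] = 3*l*(l - 2)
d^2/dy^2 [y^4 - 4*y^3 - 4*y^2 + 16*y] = 12*y^2 - 24*y - 8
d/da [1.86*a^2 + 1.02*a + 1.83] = 3.72*a + 1.02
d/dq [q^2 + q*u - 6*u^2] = 2*q + u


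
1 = 1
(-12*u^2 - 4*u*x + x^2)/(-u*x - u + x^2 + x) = (12*u^2 + 4*u*x - x^2)/(u*x + u - x^2 - x)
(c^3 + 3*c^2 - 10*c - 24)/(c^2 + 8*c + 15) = (c^3 + 3*c^2 - 10*c - 24)/(c^2 + 8*c + 15)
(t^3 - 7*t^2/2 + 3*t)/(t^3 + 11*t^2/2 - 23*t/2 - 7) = t*(2*t - 3)/(2*t^2 + 15*t + 7)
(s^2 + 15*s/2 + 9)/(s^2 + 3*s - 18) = (s + 3/2)/(s - 3)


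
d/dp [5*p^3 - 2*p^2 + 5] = p*(15*p - 4)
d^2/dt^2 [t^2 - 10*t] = 2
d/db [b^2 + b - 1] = 2*b + 1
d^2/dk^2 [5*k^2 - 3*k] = 10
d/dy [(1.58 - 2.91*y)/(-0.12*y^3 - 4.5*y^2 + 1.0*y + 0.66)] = (-0.6984*y^3 - 12.5262*y^2 + 14.22*y - 3.5006)/(0.0144*y^6 + 1.08*y^5 + 20.01*y^4 - 9.1584*y^3 - 4.94*y^2 + 1.32*y + 0.4356)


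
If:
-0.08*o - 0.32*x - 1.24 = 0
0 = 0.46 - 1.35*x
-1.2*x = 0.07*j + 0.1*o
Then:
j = 18.25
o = -16.86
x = 0.34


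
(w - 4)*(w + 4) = w^2 - 16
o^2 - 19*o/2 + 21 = (o - 6)*(o - 7/2)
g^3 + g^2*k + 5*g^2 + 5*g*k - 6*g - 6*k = (g - 1)*(g + 6)*(g + k)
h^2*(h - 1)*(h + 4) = h^4 + 3*h^3 - 4*h^2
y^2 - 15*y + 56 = (y - 8)*(y - 7)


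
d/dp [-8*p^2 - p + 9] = -16*p - 1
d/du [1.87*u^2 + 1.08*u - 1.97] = 3.74*u + 1.08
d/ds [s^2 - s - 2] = 2*s - 1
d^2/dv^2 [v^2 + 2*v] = 2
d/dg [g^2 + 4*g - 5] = 2*g + 4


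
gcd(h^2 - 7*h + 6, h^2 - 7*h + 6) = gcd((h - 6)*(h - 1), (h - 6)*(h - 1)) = h^2 - 7*h + 6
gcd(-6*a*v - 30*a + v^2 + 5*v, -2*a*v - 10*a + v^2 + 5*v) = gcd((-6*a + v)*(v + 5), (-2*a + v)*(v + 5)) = v + 5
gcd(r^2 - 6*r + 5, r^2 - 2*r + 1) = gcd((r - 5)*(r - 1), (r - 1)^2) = r - 1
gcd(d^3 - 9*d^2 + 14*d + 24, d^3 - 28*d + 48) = d - 4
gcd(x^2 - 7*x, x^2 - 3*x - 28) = x - 7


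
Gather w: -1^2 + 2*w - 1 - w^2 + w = -w^2 + 3*w - 2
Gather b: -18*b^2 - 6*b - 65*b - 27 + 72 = -18*b^2 - 71*b + 45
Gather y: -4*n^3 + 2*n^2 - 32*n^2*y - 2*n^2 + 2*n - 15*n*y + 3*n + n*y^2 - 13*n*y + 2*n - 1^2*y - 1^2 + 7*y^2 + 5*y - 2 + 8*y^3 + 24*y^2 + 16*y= -4*n^3 + 7*n + 8*y^3 + y^2*(n + 31) + y*(-32*n^2 - 28*n + 20) - 3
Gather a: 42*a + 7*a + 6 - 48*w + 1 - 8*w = 49*a - 56*w + 7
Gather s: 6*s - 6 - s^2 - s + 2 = -s^2 + 5*s - 4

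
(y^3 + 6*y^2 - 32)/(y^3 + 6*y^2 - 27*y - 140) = (y^2 + 2*y - 8)/(y^2 + 2*y - 35)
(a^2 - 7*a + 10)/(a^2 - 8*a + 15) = (a - 2)/(a - 3)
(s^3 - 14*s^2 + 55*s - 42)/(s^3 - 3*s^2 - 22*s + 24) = (s - 7)/(s + 4)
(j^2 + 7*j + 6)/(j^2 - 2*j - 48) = (j + 1)/(j - 8)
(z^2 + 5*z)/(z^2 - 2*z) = (z + 5)/(z - 2)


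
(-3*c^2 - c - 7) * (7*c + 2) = -21*c^3 - 13*c^2 - 51*c - 14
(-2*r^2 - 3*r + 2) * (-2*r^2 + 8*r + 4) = 4*r^4 - 10*r^3 - 36*r^2 + 4*r + 8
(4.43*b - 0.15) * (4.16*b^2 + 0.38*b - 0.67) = 18.4288*b^3 + 1.0594*b^2 - 3.0251*b + 0.1005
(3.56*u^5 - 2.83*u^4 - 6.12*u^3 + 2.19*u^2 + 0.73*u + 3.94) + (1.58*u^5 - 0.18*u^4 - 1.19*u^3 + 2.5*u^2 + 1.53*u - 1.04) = 5.14*u^5 - 3.01*u^4 - 7.31*u^3 + 4.69*u^2 + 2.26*u + 2.9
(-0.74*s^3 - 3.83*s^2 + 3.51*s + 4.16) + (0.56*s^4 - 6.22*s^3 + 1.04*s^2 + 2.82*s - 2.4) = 0.56*s^4 - 6.96*s^3 - 2.79*s^2 + 6.33*s + 1.76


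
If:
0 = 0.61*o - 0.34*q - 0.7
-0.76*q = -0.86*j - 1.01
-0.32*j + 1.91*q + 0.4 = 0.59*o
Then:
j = -1.24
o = 1.11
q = -0.08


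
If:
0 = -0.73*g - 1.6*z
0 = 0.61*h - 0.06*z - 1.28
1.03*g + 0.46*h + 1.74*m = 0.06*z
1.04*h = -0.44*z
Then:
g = 8.82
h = 1.70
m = -5.81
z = -4.02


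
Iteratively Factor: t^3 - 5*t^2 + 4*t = (t - 4)*(t^2 - t) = (t - 4)*(t - 1)*(t)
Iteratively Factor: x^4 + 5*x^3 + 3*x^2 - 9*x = (x)*(x^3 + 5*x^2 + 3*x - 9) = x*(x + 3)*(x^2 + 2*x - 3) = x*(x + 3)^2*(x - 1)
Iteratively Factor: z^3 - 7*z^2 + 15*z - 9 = (z - 3)*(z^2 - 4*z + 3) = (z - 3)*(z - 1)*(z - 3)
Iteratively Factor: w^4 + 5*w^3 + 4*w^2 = (w)*(w^3 + 5*w^2 + 4*w) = w*(w + 1)*(w^2 + 4*w) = w*(w + 1)*(w + 4)*(w)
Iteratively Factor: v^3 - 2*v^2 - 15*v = (v + 3)*(v^2 - 5*v) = v*(v + 3)*(v - 5)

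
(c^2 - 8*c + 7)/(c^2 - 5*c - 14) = (c - 1)/(c + 2)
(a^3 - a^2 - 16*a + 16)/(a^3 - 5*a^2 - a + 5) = (a^2 - 16)/(a^2 - 4*a - 5)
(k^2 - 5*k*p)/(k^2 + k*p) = (k - 5*p)/(k + p)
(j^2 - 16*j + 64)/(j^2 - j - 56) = (j - 8)/(j + 7)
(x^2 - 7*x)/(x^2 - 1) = x*(x - 7)/(x^2 - 1)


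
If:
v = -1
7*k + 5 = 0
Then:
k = -5/7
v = -1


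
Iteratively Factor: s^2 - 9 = (s - 3)*(s + 3)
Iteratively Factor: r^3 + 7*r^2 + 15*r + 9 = (r + 3)*(r^2 + 4*r + 3) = (r + 3)^2*(r + 1)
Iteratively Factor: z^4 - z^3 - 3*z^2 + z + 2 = (z - 2)*(z^3 + z^2 - z - 1) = (z - 2)*(z + 1)*(z^2 - 1) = (z - 2)*(z + 1)^2*(z - 1)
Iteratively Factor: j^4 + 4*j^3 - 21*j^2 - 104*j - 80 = (j + 4)*(j^3 - 21*j - 20) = (j + 4)^2*(j^2 - 4*j - 5) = (j - 5)*(j + 4)^2*(j + 1)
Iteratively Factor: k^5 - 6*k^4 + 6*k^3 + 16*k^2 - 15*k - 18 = (k + 1)*(k^4 - 7*k^3 + 13*k^2 + 3*k - 18) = (k - 2)*(k + 1)*(k^3 - 5*k^2 + 3*k + 9) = (k - 2)*(k + 1)^2*(k^2 - 6*k + 9) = (k - 3)*(k - 2)*(k + 1)^2*(k - 3)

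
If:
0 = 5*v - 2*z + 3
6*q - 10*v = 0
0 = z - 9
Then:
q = 5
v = 3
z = 9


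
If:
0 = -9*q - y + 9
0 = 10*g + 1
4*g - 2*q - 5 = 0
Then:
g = -1/10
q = -27/10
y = 333/10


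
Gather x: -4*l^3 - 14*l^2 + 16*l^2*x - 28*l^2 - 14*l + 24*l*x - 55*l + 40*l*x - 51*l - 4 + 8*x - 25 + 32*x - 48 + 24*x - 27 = -4*l^3 - 42*l^2 - 120*l + x*(16*l^2 + 64*l + 64) - 104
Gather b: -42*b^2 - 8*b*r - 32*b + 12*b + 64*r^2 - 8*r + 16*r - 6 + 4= -42*b^2 + b*(-8*r - 20) + 64*r^2 + 8*r - 2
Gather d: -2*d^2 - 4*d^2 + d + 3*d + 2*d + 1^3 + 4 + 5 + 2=-6*d^2 + 6*d + 12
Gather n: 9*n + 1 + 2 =9*n + 3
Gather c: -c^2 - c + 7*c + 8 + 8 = -c^2 + 6*c + 16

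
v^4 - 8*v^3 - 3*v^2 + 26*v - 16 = (v - 8)*(v - 1)^2*(v + 2)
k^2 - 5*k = k*(k - 5)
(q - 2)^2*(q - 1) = q^3 - 5*q^2 + 8*q - 4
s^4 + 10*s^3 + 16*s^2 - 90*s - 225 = (s - 3)*(s + 3)*(s + 5)^2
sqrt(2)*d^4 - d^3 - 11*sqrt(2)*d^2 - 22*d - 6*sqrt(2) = (d - 3*sqrt(2))*(d + sqrt(2))^2*(sqrt(2)*d + 1)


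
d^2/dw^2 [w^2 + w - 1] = 2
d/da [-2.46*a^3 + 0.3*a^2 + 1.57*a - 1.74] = -7.38*a^2 + 0.6*a + 1.57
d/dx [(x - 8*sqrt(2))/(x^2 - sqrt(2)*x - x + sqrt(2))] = (x^2 - sqrt(2)*x - x + (x - 8*sqrt(2))*(-2*x + 1 + sqrt(2)) + sqrt(2))/(x^2 - sqrt(2)*x - x + sqrt(2))^2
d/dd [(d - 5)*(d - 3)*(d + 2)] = 3*d^2 - 12*d - 1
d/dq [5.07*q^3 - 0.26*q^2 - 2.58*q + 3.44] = 15.21*q^2 - 0.52*q - 2.58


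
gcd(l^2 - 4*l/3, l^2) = l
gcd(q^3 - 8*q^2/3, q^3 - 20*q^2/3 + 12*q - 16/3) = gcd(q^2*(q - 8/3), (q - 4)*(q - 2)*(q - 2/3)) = 1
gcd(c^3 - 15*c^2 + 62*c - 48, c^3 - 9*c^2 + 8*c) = c^2 - 9*c + 8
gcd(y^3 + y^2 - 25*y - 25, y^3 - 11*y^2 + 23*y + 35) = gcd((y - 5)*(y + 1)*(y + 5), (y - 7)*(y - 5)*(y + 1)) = y^2 - 4*y - 5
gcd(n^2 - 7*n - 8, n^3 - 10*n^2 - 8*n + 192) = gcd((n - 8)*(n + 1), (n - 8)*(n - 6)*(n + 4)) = n - 8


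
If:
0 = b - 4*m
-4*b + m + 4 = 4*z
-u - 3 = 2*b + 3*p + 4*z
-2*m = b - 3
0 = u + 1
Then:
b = 2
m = 1/2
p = -5/6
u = -1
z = -7/8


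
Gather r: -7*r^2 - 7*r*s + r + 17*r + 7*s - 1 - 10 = -7*r^2 + r*(18 - 7*s) + 7*s - 11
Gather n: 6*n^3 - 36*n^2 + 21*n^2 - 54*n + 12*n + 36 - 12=6*n^3 - 15*n^2 - 42*n + 24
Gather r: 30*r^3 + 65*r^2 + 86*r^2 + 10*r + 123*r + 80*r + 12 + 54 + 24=30*r^3 + 151*r^2 + 213*r + 90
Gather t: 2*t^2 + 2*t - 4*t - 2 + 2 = 2*t^2 - 2*t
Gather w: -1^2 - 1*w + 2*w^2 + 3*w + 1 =2*w^2 + 2*w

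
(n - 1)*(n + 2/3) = n^2 - n/3 - 2/3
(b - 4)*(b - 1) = b^2 - 5*b + 4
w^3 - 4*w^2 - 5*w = w*(w - 5)*(w + 1)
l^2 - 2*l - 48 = (l - 8)*(l + 6)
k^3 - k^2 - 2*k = k*(k - 2)*(k + 1)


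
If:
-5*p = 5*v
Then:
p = -v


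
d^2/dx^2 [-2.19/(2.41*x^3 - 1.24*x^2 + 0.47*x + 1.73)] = ((31.6674*x - 5.4312)*(2.41*x^3 - 1.24*x^2 + 0.47*x + 1.73) - 2.19*(7.23*x^2 - 2.48*x + 0.47)*(14.46*x^2 - 4.96*x + 0.94))/(2.41*x^3 - 1.24*x^2 + 0.47*x + 1.73)^3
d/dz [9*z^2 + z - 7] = 18*z + 1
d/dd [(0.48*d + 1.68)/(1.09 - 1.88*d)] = (6.921408*d - 4.012944)/(1.88*d - 1.09)^3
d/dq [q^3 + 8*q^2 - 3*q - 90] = 3*q^2 + 16*q - 3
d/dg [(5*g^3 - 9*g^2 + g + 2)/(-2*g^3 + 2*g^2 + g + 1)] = (-8*g^4 + 14*g^3 + 16*g^2 - 26*g - 1)/(4*g^6 - 8*g^5 + 5*g^2 + 2*g + 1)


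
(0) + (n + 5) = n + 5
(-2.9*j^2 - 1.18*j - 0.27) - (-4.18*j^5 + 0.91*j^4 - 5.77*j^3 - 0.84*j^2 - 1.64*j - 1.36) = 4.18*j^5 - 0.91*j^4 + 5.77*j^3 - 2.06*j^2 + 0.46*j + 1.09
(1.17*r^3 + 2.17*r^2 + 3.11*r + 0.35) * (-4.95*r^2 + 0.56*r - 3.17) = -5.7915*r^5 - 10.0863*r^4 - 17.8882*r^3 - 6.8698*r^2 - 9.6627*r - 1.1095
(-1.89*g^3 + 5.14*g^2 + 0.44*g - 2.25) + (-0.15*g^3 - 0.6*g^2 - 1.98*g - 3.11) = -2.04*g^3 + 4.54*g^2 - 1.54*g - 5.36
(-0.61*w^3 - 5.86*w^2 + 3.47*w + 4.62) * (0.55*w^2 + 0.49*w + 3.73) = -0.3355*w^5 - 3.5219*w^4 - 3.2382*w^3 - 17.6165*w^2 + 15.2069*w + 17.2326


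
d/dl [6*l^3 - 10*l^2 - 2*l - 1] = 18*l^2 - 20*l - 2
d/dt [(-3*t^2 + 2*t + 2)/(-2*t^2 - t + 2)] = (7*t^2 - 4*t + 6)/(4*t^4 + 4*t^3 - 7*t^2 - 4*t + 4)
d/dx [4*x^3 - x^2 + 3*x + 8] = 12*x^2 - 2*x + 3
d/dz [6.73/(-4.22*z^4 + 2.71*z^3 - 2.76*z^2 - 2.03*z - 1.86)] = (113.6024*z^3 - 54.7149*z^2 + 37.1496*z + 13.6619)/(4.22*z^4 - 2.71*z^3 + 2.76*z^2 + 2.03*z + 1.86)^2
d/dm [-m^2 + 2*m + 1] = 2 - 2*m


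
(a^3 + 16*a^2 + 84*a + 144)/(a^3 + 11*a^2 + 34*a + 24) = (a + 6)/(a + 1)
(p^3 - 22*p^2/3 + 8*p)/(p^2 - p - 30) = p*(3*p - 4)/(3*(p + 5))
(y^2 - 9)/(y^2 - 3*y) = (y + 3)/y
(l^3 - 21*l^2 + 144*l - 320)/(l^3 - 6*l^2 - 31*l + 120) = (l^2 - 13*l + 40)/(l^2 + 2*l - 15)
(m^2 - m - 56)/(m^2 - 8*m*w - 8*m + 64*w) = (-m - 7)/(-m + 8*w)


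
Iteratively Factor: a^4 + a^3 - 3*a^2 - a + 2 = (a + 2)*(a^3 - a^2 - a + 1) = (a + 1)*(a + 2)*(a^2 - 2*a + 1) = (a - 1)*(a + 1)*(a + 2)*(a - 1)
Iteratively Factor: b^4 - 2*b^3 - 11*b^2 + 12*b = (b)*(b^3 - 2*b^2 - 11*b + 12) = b*(b + 3)*(b^2 - 5*b + 4) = b*(b - 4)*(b + 3)*(b - 1)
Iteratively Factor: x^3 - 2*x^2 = (x)*(x^2 - 2*x) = x*(x - 2)*(x)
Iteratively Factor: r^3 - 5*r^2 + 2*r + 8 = (r - 4)*(r^2 - r - 2) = (r - 4)*(r - 2)*(r + 1)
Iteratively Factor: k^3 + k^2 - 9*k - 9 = (k + 3)*(k^2 - 2*k - 3) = (k + 1)*(k + 3)*(k - 3)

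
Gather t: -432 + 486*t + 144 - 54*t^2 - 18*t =-54*t^2 + 468*t - 288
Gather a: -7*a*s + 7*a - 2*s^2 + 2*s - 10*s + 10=a*(7 - 7*s) - 2*s^2 - 8*s + 10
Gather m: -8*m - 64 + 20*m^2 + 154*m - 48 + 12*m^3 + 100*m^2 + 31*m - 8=12*m^3 + 120*m^2 + 177*m - 120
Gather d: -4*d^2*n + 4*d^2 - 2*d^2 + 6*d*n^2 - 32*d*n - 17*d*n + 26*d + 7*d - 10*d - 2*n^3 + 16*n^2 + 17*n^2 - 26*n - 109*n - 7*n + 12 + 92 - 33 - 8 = d^2*(2 - 4*n) + d*(6*n^2 - 49*n + 23) - 2*n^3 + 33*n^2 - 142*n + 63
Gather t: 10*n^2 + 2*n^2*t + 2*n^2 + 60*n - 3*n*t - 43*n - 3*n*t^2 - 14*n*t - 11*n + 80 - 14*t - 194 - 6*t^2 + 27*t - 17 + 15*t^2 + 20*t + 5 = 12*n^2 + 6*n + t^2*(9 - 3*n) + t*(2*n^2 - 17*n + 33) - 126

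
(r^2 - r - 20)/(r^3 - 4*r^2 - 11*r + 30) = (r + 4)/(r^2 + r - 6)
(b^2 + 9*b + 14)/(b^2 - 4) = (b + 7)/(b - 2)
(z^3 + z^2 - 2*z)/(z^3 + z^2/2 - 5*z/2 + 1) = 2*z/(2*z - 1)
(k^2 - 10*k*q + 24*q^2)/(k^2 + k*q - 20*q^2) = (k - 6*q)/(k + 5*q)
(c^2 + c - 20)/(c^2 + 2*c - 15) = (c - 4)/(c - 3)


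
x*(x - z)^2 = x^3 - 2*x^2*z + x*z^2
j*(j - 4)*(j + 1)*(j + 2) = j^4 - j^3 - 10*j^2 - 8*j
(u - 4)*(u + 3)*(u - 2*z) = u^3 - 2*u^2*z - u^2 + 2*u*z - 12*u + 24*z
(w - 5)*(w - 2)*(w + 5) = w^3 - 2*w^2 - 25*w + 50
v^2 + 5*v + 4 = (v + 1)*(v + 4)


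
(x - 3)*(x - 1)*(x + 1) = x^3 - 3*x^2 - x + 3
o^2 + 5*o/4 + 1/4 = (o + 1/4)*(o + 1)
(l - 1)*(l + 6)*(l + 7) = l^3 + 12*l^2 + 29*l - 42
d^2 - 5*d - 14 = (d - 7)*(d + 2)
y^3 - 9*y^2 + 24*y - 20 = (y - 5)*(y - 2)^2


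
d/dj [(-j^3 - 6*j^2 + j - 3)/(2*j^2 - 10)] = (-j^4 + 14*j^2 + 66*j - 5)/(2*(j^4 - 10*j^2 + 25))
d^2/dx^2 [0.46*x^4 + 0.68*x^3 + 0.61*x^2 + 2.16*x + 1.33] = 5.52*x^2 + 4.08*x + 1.22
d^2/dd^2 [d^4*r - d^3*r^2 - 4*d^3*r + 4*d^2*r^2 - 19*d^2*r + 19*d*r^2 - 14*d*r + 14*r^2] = 2*r*(6*d^2 - 3*d*r - 12*d + 4*r - 19)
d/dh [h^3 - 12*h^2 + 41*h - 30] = 3*h^2 - 24*h + 41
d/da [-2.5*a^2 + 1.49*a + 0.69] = 1.49 - 5.0*a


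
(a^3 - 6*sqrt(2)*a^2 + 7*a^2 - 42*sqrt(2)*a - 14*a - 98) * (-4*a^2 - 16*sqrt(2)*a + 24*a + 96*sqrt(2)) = -4*a^5 - 4*a^4 + 8*sqrt(2)*a^4 + 8*sqrt(2)*a^3 + 416*a^3 - 112*sqrt(2)*a^2 + 248*a^2 - 10416*a + 224*sqrt(2)*a - 9408*sqrt(2)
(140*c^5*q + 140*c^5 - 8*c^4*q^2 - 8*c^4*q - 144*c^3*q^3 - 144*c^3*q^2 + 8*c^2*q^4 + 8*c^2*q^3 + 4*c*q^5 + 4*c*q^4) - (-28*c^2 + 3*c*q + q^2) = 140*c^5*q + 140*c^5 - 8*c^4*q^2 - 8*c^4*q - 144*c^3*q^3 - 144*c^3*q^2 + 8*c^2*q^4 + 8*c^2*q^3 + 28*c^2 + 4*c*q^5 + 4*c*q^4 - 3*c*q - q^2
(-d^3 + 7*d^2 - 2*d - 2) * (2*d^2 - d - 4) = -2*d^5 + 15*d^4 - 7*d^3 - 30*d^2 + 10*d + 8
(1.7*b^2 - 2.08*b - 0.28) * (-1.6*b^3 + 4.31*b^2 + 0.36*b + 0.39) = -2.72*b^5 + 10.655*b^4 - 7.9048*b^3 - 1.2926*b^2 - 0.912*b - 0.1092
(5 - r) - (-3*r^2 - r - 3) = 3*r^2 + 8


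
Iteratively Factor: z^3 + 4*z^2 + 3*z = (z + 3)*(z^2 + z) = (z + 1)*(z + 3)*(z)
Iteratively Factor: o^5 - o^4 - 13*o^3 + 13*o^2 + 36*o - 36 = (o + 3)*(o^4 - 4*o^3 - o^2 + 16*o - 12) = (o - 3)*(o + 3)*(o^3 - o^2 - 4*o + 4) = (o - 3)*(o + 2)*(o + 3)*(o^2 - 3*o + 2) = (o - 3)*(o - 1)*(o + 2)*(o + 3)*(o - 2)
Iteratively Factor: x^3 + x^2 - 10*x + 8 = (x - 2)*(x^2 + 3*x - 4) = (x - 2)*(x + 4)*(x - 1)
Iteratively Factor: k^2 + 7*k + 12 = (k + 3)*(k + 4)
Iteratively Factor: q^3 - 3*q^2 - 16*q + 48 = (q - 3)*(q^2 - 16) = (q - 3)*(q + 4)*(q - 4)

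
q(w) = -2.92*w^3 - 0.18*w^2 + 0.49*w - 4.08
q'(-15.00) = -1965.11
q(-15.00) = 9803.07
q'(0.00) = 0.49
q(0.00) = -4.08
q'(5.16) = -234.61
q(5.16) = -407.52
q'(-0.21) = 0.18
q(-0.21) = -4.16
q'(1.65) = -23.95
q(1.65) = -16.88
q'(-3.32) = -94.87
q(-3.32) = 99.16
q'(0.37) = -0.84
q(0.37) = -4.07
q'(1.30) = -14.78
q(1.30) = -10.16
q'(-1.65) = -22.77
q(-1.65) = 7.74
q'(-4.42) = -169.06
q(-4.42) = 242.38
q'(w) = -8.76*w^2 - 0.36*w + 0.49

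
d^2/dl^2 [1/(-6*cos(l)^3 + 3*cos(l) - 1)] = 12*(-27*(1 - cos(2*l))^3 + 84*(1 - cos(2*l))^2 - cos(l) + 51*cos(2*l) - 9*cos(3*l) - 81)/(3*cos(l) + 3*cos(3*l) + 2)^3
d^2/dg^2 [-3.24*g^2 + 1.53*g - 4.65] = -6.48000000000000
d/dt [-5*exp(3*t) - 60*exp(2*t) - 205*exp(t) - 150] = (-15*exp(2*t) - 120*exp(t) - 205)*exp(t)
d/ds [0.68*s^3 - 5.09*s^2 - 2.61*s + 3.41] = 2.04*s^2 - 10.18*s - 2.61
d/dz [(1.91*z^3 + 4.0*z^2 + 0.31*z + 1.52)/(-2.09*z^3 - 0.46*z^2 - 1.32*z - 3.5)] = (7.4814*z^4 - 3.7466*z^3 - 15.662*z^2 - 26.6016*z + 0.9214)/(4.3681*z^6 + 1.9228*z^5 + 5.7292*z^4 + 15.8444*z^3 + 4.9624*z^2 + 9.24*z + 12.25)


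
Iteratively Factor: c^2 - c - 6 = (c - 3)*(c + 2)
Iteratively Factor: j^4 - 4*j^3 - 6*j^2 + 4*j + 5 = (j + 1)*(j^3 - 5*j^2 - j + 5) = (j - 5)*(j + 1)*(j^2 - 1) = (j - 5)*(j + 1)^2*(j - 1)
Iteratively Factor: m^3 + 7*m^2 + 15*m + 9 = (m + 3)*(m^2 + 4*m + 3) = (m + 1)*(m + 3)*(m + 3)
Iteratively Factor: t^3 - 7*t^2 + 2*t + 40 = (t + 2)*(t^2 - 9*t + 20) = (t - 4)*(t + 2)*(t - 5)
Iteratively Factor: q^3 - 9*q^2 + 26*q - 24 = (q - 3)*(q^2 - 6*q + 8) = (q - 4)*(q - 3)*(q - 2)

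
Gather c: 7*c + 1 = 7*c + 1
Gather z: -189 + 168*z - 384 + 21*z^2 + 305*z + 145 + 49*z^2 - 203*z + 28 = 70*z^2 + 270*z - 400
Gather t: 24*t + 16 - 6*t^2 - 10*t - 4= -6*t^2 + 14*t + 12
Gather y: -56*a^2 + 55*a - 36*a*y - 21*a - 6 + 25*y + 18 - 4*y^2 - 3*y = -56*a^2 + 34*a - 4*y^2 + y*(22 - 36*a) + 12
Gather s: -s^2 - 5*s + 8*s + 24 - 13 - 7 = -s^2 + 3*s + 4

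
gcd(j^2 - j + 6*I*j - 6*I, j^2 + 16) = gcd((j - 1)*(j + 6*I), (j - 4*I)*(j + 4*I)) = 1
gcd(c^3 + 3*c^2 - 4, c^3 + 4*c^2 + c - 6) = c^2 + c - 2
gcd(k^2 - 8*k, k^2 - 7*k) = k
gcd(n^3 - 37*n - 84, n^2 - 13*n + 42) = n - 7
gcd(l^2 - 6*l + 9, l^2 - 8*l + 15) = l - 3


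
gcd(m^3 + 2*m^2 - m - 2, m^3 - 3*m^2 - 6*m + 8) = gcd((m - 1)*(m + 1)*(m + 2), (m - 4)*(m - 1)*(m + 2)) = m^2 + m - 2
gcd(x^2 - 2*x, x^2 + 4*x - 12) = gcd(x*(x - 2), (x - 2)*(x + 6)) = x - 2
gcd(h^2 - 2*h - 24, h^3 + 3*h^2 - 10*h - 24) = h + 4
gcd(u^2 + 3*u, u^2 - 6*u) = u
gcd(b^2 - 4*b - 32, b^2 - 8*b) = b - 8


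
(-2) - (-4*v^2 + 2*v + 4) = 4*v^2 - 2*v - 6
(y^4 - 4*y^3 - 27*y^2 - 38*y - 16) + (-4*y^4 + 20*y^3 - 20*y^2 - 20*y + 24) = -3*y^4 + 16*y^3 - 47*y^2 - 58*y + 8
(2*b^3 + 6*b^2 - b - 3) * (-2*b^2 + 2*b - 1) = -4*b^5 - 8*b^4 + 12*b^3 - 2*b^2 - 5*b + 3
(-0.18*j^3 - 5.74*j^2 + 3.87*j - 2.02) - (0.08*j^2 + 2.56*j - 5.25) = -0.18*j^3 - 5.82*j^2 + 1.31*j + 3.23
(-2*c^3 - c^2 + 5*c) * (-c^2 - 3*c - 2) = 2*c^5 + 7*c^4 + 2*c^3 - 13*c^2 - 10*c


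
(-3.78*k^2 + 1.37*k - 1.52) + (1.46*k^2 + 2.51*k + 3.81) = -2.32*k^2 + 3.88*k + 2.29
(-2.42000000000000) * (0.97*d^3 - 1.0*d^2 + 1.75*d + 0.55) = -2.3474*d^3 + 2.42*d^2 - 4.235*d - 1.331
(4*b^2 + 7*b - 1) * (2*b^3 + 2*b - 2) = 8*b^5 + 14*b^4 + 6*b^3 + 6*b^2 - 16*b + 2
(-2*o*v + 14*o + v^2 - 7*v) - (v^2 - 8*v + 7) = -2*o*v + 14*o + v - 7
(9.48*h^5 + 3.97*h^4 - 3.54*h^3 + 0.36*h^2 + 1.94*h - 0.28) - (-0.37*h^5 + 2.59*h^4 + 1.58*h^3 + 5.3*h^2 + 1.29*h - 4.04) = 9.85*h^5 + 1.38*h^4 - 5.12*h^3 - 4.94*h^2 + 0.65*h + 3.76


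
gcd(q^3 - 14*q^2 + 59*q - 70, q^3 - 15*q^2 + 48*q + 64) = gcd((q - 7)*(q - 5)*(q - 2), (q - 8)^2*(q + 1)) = 1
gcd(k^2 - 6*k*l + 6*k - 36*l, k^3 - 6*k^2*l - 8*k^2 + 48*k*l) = k - 6*l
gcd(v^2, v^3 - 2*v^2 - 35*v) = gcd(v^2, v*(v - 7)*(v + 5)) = v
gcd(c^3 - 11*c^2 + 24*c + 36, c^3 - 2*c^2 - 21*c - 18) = c^2 - 5*c - 6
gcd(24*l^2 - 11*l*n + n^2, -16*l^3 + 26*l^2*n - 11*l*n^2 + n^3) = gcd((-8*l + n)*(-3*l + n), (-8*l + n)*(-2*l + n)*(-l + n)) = 8*l - n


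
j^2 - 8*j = j*(j - 8)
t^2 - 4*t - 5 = (t - 5)*(t + 1)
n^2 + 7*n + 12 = (n + 3)*(n + 4)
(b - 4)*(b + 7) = b^2 + 3*b - 28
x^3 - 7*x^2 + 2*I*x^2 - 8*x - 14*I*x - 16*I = (x - 8)*(x + 1)*(x + 2*I)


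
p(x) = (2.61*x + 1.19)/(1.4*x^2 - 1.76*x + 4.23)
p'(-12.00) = -0.01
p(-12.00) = -0.13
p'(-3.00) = -0.02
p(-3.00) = -0.30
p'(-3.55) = -0.03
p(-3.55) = -0.29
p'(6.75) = -0.06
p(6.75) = 0.34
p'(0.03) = 0.75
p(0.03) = 0.30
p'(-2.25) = 0.01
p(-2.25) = -0.31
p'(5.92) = -0.07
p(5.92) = 0.39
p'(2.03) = -0.21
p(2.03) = 1.01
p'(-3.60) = -0.03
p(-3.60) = -0.29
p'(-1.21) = 0.17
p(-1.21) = -0.23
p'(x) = (1.76 - 2.8*x)*(2.61*x + 1.19)/(1.4*x^2 - 1.76*x + 4.23)^2 + 2.61/(1.4*x^2 - 1.76*x + 4.23)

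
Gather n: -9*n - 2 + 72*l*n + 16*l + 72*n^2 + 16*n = 16*l + 72*n^2 + n*(72*l + 7) - 2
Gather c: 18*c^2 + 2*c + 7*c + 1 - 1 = 18*c^2 + 9*c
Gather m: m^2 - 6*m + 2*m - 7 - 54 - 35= m^2 - 4*m - 96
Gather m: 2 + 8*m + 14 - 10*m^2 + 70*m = -10*m^2 + 78*m + 16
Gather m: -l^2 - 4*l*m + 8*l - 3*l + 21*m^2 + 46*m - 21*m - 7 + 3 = -l^2 + 5*l + 21*m^2 + m*(25 - 4*l) - 4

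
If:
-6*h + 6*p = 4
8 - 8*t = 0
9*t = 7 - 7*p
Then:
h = -20/21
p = -2/7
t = 1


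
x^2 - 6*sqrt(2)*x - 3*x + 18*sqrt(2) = (x - 3)*(x - 6*sqrt(2))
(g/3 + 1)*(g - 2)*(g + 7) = g^3/3 + 8*g^2/3 + g/3 - 14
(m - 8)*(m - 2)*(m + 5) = m^3 - 5*m^2 - 34*m + 80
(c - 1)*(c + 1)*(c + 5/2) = c^3 + 5*c^2/2 - c - 5/2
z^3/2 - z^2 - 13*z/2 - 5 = (z/2 + 1)*(z - 5)*(z + 1)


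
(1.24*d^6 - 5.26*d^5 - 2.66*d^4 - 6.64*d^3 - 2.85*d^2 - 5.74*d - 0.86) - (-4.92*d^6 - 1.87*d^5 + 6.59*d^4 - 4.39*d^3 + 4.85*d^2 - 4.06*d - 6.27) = 6.16*d^6 - 3.39*d^5 - 9.25*d^4 - 2.25*d^3 - 7.7*d^2 - 1.68*d + 5.41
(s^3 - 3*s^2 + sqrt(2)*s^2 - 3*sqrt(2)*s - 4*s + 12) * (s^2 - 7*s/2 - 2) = s^5 - 13*s^4/2 + sqrt(2)*s^4 - 13*sqrt(2)*s^3/2 + 9*s^3/2 + 17*sqrt(2)*s^2/2 + 32*s^2 - 34*s + 6*sqrt(2)*s - 24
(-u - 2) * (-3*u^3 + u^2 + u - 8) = 3*u^4 + 5*u^3 - 3*u^2 + 6*u + 16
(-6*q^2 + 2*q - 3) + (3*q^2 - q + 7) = -3*q^2 + q + 4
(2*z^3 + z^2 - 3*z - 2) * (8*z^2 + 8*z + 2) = 16*z^5 + 24*z^4 - 12*z^3 - 38*z^2 - 22*z - 4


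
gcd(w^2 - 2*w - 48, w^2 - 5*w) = 1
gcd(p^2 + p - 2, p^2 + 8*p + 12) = p + 2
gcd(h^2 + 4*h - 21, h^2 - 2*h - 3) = h - 3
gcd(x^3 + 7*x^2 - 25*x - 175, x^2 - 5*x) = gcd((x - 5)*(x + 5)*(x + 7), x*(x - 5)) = x - 5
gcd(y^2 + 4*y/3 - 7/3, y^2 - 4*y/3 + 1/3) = y - 1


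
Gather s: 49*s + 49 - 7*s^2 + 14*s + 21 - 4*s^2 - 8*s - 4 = -11*s^2 + 55*s + 66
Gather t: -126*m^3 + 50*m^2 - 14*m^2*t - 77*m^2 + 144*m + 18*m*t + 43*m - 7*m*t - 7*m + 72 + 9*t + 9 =-126*m^3 - 27*m^2 + 180*m + t*(-14*m^2 + 11*m + 9) + 81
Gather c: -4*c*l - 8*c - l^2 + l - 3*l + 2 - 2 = c*(-4*l - 8) - l^2 - 2*l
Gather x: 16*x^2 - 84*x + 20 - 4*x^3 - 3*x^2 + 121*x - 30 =-4*x^3 + 13*x^2 + 37*x - 10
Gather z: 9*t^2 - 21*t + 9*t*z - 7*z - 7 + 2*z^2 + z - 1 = 9*t^2 - 21*t + 2*z^2 + z*(9*t - 6) - 8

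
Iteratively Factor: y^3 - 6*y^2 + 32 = (y + 2)*(y^2 - 8*y + 16) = (y - 4)*(y + 2)*(y - 4)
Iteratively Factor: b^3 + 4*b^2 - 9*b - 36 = (b + 3)*(b^2 + b - 12) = (b - 3)*(b + 3)*(b + 4)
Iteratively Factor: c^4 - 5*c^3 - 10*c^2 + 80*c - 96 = (c - 4)*(c^3 - c^2 - 14*c + 24) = (c - 4)*(c + 4)*(c^2 - 5*c + 6) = (c - 4)*(c - 3)*(c + 4)*(c - 2)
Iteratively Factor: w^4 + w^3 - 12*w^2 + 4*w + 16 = (w - 2)*(w^3 + 3*w^2 - 6*w - 8) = (w - 2)*(w + 4)*(w^2 - w - 2) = (w - 2)*(w + 1)*(w + 4)*(w - 2)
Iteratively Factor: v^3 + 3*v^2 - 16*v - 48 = (v + 3)*(v^2 - 16) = (v - 4)*(v + 3)*(v + 4)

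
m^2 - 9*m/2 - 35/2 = (m - 7)*(m + 5/2)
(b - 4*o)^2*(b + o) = b^3 - 7*b^2*o + 8*b*o^2 + 16*o^3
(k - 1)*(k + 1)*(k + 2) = k^3 + 2*k^2 - k - 2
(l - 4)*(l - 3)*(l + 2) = l^3 - 5*l^2 - 2*l + 24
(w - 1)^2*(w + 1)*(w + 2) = w^4 + w^3 - 3*w^2 - w + 2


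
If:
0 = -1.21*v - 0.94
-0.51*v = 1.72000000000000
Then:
No Solution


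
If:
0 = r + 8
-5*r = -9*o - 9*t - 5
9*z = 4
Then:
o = -t - 5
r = -8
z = 4/9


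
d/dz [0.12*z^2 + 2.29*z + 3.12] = 0.24*z + 2.29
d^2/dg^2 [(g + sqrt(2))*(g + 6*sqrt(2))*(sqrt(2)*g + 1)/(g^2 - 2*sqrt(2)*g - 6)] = 126*(sqrt(2)*g^3 + 6*g^2 + 6*sqrt(2)*g + 4)/(g^6 - 6*sqrt(2)*g^5 + 6*g^4 + 56*sqrt(2)*g^3 - 36*g^2 - 216*sqrt(2)*g - 216)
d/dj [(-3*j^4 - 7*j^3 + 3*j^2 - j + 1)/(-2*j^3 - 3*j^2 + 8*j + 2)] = (6*j^6 + 18*j^5 - 45*j^4 - 140*j^3 - 15*j^2 + 18*j - 10)/(4*j^6 + 12*j^5 - 23*j^4 - 56*j^3 + 52*j^2 + 32*j + 4)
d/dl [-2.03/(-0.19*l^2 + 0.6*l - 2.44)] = (1.218 - 0.7714*l)/(0.19*l^2 - 0.6*l + 2.44)^2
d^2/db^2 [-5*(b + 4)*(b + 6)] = -10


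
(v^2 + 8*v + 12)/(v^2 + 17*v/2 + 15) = 2*(v + 2)/(2*v + 5)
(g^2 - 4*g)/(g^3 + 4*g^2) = (g - 4)/(g*(g + 4))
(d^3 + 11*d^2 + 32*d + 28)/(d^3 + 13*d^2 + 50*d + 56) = (d + 2)/(d + 4)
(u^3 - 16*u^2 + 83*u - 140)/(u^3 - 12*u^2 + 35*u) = (u - 4)/u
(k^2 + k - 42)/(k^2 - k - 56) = (k - 6)/(k - 8)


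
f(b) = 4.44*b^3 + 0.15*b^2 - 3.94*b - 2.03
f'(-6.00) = 473.78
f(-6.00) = -932.03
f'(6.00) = 477.38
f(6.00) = 938.77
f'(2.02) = 51.02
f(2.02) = 27.22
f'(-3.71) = 178.28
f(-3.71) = -212.08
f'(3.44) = 154.72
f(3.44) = 166.93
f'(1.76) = 37.85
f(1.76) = 15.71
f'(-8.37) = 926.71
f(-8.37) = -2562.05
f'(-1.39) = 21.38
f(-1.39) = -8.19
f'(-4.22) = 232.00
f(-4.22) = -316.40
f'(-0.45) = -1.38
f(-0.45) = -0.63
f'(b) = 13.32*b^2 + 0.3*b - 3.94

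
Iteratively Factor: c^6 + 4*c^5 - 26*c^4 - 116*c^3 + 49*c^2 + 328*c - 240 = (c + 3)*(c^5 + c^4 - 29*c^3 - 29*c^2 + 136*c - 80) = (c - 1)*(c + 3)*(c^4 + 2*c^3 - 27*c^2 - 56*c + 80) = (c - 1)*(c + 3)*(c + 4)*(c^3 - 2*c^2 - 19*c + 20) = (c - 1)*(c + 3)*(c + 4)^2*(c^2 - 6*c + 5) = (c - 1)^2*(c + 3)*(c + 4)^2*(c - 5)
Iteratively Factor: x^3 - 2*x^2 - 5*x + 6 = (x - 1)*(x^2 - x - 6) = (x - 1)*(x + 2)*(x - 3)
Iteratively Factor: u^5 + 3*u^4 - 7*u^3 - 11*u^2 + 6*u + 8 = (u + 4)*(u^4 - u^3 - 3*u^2 + u + 2) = (u - 1)*(u + 4)*(u^3 - 3*u - 2) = (u - 1)*(u + 1)*(u + 4)*(u^2 - u - 2) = (u - 1)*(u + 1)^2*(u + 4)*(u - 2)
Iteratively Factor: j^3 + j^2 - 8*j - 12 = (j + 2)*(j^2 - j - 6) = (j + 2)^2*(j - 3)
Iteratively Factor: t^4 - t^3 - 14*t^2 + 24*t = (t - 2)*(t^3 + t^2 - 12*t) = (t - 3)*(t - 2)*(t^2 + 4*t) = t*(t - 3)*(t - 2)*(t + 4)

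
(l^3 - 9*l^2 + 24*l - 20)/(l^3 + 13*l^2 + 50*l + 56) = (l^3 - 9*l^2 + 24*l - 20)/(l^3 + 13*l^2 + 50*l + 56)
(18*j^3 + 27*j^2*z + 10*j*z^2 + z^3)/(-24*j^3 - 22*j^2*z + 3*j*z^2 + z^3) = (3*j + z)/(-4*j + z)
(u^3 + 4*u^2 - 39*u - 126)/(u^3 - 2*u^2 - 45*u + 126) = (u + 3)/(u - 3)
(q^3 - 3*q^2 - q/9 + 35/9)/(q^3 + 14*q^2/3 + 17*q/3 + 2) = (9*q^2 - 36*q + 35)/(3*(3*q^2 + 11*q + 6))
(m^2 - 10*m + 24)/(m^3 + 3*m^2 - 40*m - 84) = (m - 4)/(m^2 + 9*m + 14)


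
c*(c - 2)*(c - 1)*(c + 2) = c^4 - c^3 - 4*c^2 + 4*c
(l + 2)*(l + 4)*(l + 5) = l^3 + 11*l^2 + 38*l + 40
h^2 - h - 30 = (h - 6)*(h + 5)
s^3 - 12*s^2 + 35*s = s*(s - 7)*(s - 5)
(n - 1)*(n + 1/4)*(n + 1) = n^3 + n^2/4 - n - 1/4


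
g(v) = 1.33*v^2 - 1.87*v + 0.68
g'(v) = 2.66*v - 1.87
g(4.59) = 20.12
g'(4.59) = 10.34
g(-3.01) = 18.36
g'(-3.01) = -9.88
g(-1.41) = 5.96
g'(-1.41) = -5.62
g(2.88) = 6.33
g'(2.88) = 5.79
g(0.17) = 0.40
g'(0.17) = -1.42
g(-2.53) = 13.92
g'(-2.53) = -8.60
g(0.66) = 0.03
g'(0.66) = -0.11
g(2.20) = 3.00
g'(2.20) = 3.98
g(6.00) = 37.34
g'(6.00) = 14.09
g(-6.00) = 59.78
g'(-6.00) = -17.83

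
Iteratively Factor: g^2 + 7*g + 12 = (g + 4)*(g + 3)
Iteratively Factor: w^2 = (w)*(w)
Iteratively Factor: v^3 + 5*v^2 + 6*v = (v + 2)*(v^2 + 3*v) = (v + 2)*(v + 3)*(v)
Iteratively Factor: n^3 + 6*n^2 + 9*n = (n + 3)*(n^2 + 3*n) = n*(n + 3)*(n + 3)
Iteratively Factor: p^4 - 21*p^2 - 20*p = (p)*(p^3 - 21*p - 20) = p*(p + 1)*(p^2 - p - 20) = p*(p + 1)*(p + 4)*(p - 5)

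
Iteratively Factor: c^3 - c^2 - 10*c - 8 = (c - 4)*(c^2 + 3*c + 2) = (c - 4)*(c + 1)*(c + 2)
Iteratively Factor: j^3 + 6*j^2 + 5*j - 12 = (j - 1)*(j^2 + 7*j + 12) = (j - 1)*(j + 3)*(j + 4)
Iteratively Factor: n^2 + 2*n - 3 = (n - 1)*(n + 3)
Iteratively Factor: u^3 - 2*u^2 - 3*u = (u)*(u^2 - 2*u - 3) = u*(u - 3)*(u + 1)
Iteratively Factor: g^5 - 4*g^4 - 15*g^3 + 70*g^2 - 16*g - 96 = (g - 2)*(g^4 - 2*g^3 - 19*g^2 + 32*g + 48) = (g - 3)*(g - 2)*(g^3 + g^2 - 16*g - 16) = (g - 4)*(g - 3)*(g - 2)*(g^2 + 5*g + 4) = (g - 4)*(g - 3)*(g - 2)*(g + 1)*(g + 4)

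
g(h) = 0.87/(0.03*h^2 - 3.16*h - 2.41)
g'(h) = 0.87*(3.16 - 0.06*h)/(0.03*h^2 - 3.16*h - 2.41)^2 = (2.7492 - 0.0522*h)/(-0.03*h^2 + 3.16*h + 2.41)^2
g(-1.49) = 0.37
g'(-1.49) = 0.51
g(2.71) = -0.08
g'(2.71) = 0.02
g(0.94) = -0.16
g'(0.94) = 0.09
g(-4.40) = 0.07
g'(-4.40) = 0.02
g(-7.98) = 0.04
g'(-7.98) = 0.01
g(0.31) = -0.26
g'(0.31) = 0.24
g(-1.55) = 0.34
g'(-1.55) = 0.43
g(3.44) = -0.07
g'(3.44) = 0.02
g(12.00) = -0.02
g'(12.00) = 0.00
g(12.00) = -0.02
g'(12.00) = 0.00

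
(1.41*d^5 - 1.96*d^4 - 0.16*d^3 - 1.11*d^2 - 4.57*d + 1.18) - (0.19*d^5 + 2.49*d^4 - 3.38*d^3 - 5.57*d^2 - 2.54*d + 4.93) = 1.22*d^5 - 4.45*d^4 + 3.22*d^3 + 4.46*d^2 - 2.03*d - 3.75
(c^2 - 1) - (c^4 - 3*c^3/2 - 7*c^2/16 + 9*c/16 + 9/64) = -c^4 + 3*c^3/2 + 23*c^2/16 - 9*c/16 - 73/64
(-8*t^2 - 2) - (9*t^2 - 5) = 3 - 17*t^2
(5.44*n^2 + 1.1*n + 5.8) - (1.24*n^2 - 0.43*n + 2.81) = 4.2*n^2 + 1.53*n + 2.99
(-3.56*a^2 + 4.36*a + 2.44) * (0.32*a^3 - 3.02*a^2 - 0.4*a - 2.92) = -1.1392*a^5 + 12.1464*a^4 - 10.9624*a^3 + 1.2824*a^2 - 13.7072*a - 7.1248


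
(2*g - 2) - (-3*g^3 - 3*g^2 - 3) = 3*g^3 + 3*g^2 + 2*g + 1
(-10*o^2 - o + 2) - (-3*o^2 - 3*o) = -7*o^2 + 2*o + 2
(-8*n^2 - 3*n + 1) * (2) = -16*n^2 - 6*n + 2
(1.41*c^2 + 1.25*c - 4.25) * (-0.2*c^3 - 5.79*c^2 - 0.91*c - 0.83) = -0.282*c^5 - 8.4139*c^4 - 7.6706*c^3 + 22.2997*c^2 + 2.83*c + 3.5275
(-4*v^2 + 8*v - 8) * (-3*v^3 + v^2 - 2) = 12*v^5 - 28*v^4 + 32*v^3 - 16*v + 16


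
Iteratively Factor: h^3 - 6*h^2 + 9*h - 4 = (h - 1)*(h^2 - 5*h + 4) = (h - 1)^2*(h - 4)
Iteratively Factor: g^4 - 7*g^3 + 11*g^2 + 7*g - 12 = (g - 1)*(g^3 - 6*g^2 + 5*g + 12) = (g - 1)*(g + 1)*(g^2 - 7*g + 12) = (g - 4)*(g - 1)*(g + 1)*(g - 3)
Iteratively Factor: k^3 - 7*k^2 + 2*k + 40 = (k - 5)*(k^2 - 2*k - 8) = (k - 5)*(k + 2)*(k - 4)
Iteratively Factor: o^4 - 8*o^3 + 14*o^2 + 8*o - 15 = (o - 1)*(o^3 - 7*o^2 + 7*o + 15) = (o - 1)*(o + 1)*(o^2 - 8*o + 15) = (o - 5)*(o - 1)*(o + 1)*(o - 3)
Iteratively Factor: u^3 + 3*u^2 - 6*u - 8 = (u + 1)*(u^2 + 2*u - 8) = (u + 1)*(u + 4)*(u - 2)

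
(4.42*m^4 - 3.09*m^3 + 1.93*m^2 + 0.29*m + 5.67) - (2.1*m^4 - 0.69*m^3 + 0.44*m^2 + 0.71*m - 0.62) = 2.32*m^4 - 2.4*m^3 + 1.49*m^2 - 0.42*m + 6.29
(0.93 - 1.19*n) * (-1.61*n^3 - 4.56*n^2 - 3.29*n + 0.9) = 1.9159*n^4 + 3.9291*n^3 - 0.3257*n^2 - 4.1307*n + 0.837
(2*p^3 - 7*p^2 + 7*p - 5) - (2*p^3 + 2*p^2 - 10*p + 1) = -9*p^2 + 17*p - 6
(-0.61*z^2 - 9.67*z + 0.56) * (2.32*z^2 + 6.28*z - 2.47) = -1.4152*z^4 - 26.2652*z^3 - 57.9217*z^2 + 27.4017*z - 1.3832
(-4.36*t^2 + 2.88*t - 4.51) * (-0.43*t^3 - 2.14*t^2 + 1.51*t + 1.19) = 1.8748*t^5 + 8.092*t^4 - 10.8075*t^3 + 8.8118*t^2 - 3.3829*t - 5.3669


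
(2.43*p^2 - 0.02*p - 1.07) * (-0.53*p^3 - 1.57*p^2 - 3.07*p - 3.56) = -1.2879*p^5 - 3.8045*p^4 - 6.8616*p^3 - 6.9095*p^2 + 3.3561*p + 3.8092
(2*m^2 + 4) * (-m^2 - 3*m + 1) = -2*m^4 - 6*m^3 - 2*m^2 - 12*m + 4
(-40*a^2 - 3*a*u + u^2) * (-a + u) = 40*a^3 - 37*a^2*u - 4*a*u^2 + u^3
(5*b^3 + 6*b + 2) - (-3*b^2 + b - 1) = 5*b^3 + 3*b^2 + 5*b + 3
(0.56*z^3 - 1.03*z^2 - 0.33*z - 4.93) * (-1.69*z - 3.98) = -0.9464*z^4 - 0.4881*z^3 + 4.6571*z^2 + 9.6451*z + 19.6214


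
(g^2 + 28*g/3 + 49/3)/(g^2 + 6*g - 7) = (g + 7/3)/(g - 1)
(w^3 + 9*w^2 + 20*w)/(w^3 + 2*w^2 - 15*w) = (w + 4)/(w - 3)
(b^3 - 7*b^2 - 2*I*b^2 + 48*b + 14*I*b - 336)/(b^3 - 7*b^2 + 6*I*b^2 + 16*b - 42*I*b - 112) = (b^2 - 2*I*b + 48)/(b^2 + 6*I*b + 16)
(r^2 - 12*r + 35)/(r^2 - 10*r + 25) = (r - 7)/(r - 5)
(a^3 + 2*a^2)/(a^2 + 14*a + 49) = a^2*(a + 2)/(a^2 + 14*a + 49)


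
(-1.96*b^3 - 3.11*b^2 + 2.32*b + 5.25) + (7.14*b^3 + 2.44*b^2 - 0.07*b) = 5.18*b^3 - 0.67*b^2 + 2.25*b + 5.25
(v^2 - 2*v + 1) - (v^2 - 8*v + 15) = 6*v - 14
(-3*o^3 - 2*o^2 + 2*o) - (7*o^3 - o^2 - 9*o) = -10*o^3 - o^2 + 11*o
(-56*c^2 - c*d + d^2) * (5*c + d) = -280*c^3 - 61*c^2*d + 4*c*d^2 + d^3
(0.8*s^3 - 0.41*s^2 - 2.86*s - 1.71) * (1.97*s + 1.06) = 1.576*s^4 + 0.0403000000000001*s^3 - 6.0688*s^2 - 6.4003*s - 1.8126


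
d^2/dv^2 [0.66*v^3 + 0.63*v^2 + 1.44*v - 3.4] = 3.96*v + 1.26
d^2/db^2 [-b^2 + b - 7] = -2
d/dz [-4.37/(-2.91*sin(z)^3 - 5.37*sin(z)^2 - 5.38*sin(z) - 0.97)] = (-46.9338*sin(z) + 19.07505*cos(2*z) - 42.58565)*cos(z)/(2.91*sin(z)^3 + 5.37*sin(z)^2 + 5.38*sin(z) + 0.97)^2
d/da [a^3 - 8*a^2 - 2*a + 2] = 3*a^2 - 16*a - 2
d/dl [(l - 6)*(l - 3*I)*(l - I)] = 3*l^2 + l*(-12 - 8*I) - 3 + 24*I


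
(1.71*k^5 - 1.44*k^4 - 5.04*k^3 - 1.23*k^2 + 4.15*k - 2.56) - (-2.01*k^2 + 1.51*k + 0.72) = 1.71*k^5 - 1.44*k^4 - 5.04*k^3 + 0.78*k^2 + 2.64*k - 3.28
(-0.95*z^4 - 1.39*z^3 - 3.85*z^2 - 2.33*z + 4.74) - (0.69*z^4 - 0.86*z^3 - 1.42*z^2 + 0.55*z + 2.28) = -1.64*z^4 - 0.53*z^3 - 2.43*z^2 - 2.88*z + 2.46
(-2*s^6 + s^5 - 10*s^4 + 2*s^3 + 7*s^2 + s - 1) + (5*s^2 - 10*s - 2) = -2*s^6 + s^5 - 10*s^4 + 2*s^3 + 12*s^2 - 9*s - 3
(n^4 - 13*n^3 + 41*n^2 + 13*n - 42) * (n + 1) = n^5 - 12*n^4 + 28*n^3 + 54*n^2 - 29*n - 42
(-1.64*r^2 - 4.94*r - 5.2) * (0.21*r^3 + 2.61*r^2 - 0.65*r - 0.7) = -0.3444*r^5 - 5.3178*r^4 - 12.9194*r^3 - 9.213*r^2 + 6.838*r + 3.64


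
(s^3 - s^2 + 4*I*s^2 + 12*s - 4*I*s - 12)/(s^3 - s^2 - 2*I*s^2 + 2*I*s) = (s + 6*I)/s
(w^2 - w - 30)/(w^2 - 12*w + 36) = (w + 5)/(w - 6)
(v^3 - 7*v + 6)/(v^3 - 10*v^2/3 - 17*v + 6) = 3*(v^2 - 3*v + 2)/(3*v^2 - 19*v + 6)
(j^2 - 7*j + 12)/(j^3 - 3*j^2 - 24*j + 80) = (j - 3)/(j^2 + j - 20)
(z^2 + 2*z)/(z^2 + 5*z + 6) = z/(z + 3)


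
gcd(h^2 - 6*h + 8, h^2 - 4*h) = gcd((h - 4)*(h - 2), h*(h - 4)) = h - 4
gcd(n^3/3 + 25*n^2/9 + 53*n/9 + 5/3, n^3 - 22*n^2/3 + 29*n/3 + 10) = 1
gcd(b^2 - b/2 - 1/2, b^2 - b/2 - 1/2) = b^2 - b/2 - 1/2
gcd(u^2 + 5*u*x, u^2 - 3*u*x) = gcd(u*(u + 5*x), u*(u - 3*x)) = u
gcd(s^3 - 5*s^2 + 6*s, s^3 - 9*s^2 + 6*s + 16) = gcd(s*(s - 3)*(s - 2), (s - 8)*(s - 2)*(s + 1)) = s - 2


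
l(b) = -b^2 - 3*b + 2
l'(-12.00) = 21.00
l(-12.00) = -106.00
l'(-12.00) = 21.00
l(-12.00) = -106.00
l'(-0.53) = -1.94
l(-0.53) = 3.31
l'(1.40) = -5.80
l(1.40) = -4.16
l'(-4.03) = 5.06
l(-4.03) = -2.15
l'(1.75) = -6.50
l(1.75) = -6.31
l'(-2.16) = 1.32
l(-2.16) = 3.81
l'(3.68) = -10.36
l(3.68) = -22.58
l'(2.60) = -8.20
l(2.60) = -12.56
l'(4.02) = -11.04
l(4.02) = -26.22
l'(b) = -2*b - 3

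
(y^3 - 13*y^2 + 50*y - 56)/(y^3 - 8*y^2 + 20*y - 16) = (y - 7)/(y - 2)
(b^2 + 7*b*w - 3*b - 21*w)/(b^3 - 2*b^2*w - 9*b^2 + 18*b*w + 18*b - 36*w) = (-b - 7*w)/(-b^2 + 2*b*w + 6*b - 12*w)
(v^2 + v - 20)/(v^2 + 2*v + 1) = (v^2 + v - 20)/(v^2 + 2*v + 1)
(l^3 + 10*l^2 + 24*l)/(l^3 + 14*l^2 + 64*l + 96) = l/(l + 4)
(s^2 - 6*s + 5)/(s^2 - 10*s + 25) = (s - 1)/(s - 5)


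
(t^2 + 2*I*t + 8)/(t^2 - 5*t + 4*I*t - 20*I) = (t - 2*I)/(t - 5)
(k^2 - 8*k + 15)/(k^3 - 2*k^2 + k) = (k^2 - 8*k + 15)/(k*(k^2 - 2*k + 1))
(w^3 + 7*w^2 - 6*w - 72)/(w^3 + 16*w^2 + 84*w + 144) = (w - 3)/(w + 6)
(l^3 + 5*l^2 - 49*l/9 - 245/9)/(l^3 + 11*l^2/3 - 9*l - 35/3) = (l + 7/3)/(l + 1)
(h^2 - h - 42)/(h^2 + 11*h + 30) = (h - 7)/(h + 5)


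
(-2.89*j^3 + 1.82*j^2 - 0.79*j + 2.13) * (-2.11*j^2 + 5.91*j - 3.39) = 6.0979*j^5 - 20.9201*j^4 + 22.2202*j^3 - 15.333*j^2 + 15.2664*j - 7.2207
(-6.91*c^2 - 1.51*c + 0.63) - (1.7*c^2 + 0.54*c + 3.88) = -8.61*c^2 - 2.05*c - 3.25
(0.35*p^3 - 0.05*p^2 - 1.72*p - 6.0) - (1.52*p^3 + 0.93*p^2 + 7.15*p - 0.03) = -1.17*p^3 - 0.98*p^2 - 8.87*p - 5.97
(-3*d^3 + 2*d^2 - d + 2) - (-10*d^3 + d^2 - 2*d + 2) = 7*d^3 + d^2 + d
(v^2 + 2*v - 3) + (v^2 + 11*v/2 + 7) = 2*v^2 + 15*v/2 + 4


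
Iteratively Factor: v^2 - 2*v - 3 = (v + 1)*(v - 3)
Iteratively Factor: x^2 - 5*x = (x)*(x - 5)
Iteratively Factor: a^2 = (a)*(a)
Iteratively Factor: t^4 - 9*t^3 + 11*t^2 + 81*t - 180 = (t - 4)*(t^3 - 5*t^2 - 9*t + 45) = (t - 4)*(t + 3)*(t^2 - 8*t + 15) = (t - 4)*(t - 3)*(t + 3)*(t - 5)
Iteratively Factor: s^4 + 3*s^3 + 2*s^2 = (s + 2)*(s^3 + s^2) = s*(s + 2)*(s^2 + s) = s*(s + 1)*(s + 2)*(s)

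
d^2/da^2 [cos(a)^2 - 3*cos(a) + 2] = 3*cos(a) - 2*cos(2*a)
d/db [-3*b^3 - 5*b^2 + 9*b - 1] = -9*b^2 - 10*b + 9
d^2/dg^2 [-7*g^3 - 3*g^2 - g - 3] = -42*g - 6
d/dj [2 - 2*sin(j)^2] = -2*sin(2*j)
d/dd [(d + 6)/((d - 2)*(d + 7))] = (-d^2 - 12*d - 44)/(d^4 + 10*d^3 - 3*d^2 - 140*d + 196)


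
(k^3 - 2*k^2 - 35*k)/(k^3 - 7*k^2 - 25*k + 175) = k/(k - 5)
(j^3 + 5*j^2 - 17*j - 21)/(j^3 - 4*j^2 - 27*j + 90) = (j^2 + 8*j + 7)/(j^2 - j - 30)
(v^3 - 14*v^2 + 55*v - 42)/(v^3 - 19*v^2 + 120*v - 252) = (v - 1)/(v - 6)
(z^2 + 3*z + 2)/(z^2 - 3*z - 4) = (z + 2)/(z - 4)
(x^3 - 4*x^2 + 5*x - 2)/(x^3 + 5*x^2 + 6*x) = (x^3 - 4*x^2 + 5*x - 2)/(x*(x^2 + 5*x + 6))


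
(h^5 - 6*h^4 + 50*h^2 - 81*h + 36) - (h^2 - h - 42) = h^5 - 6*h^4 + 49*h^2 - 80*h + 78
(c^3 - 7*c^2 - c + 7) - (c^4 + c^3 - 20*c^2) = -c^4 + 13*c^2 - c + 7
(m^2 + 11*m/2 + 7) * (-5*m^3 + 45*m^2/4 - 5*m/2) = -5*m^5 - 65*m^4/4 + 195*m^3/8 + 65*m^2 - 35*m/2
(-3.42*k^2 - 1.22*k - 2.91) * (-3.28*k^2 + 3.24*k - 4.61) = 11.2176*k^4 - 7.0792*k^3 + 21.3582*k^2 - 3.8042*k + 13.4151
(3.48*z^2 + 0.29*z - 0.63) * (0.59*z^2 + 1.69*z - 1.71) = 2.0532*z^4 + 6.0523*z^3 - 5.8324*z^2 - 1.5606*z + 1.0773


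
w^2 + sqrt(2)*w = w*(w + sqrt(2))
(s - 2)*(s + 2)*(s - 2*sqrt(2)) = s^3 - 2*sqrt(2)*s^2 - 4*s + 8*sqrt(2)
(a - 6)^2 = a^2 - 12*a + 36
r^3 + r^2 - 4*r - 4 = (r - 2)*(r + 1)*(r + 2)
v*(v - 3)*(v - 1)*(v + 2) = v^4 - 2*v^3 - 5*v^2 + 6*v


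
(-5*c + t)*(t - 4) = -5*c*t + 20*c + t^2 - 4*t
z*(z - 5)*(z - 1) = z^3 - 6*z^2 + 5*z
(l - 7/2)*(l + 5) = l^2 + 3*l/2 - 35/2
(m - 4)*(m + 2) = m^2 - 2*m - 8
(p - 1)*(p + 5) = p^2 + 4*p - 5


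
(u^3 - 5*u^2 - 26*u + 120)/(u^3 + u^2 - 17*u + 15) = (u^2 - 10*u + 24)/(u^2 - 4*u + 3)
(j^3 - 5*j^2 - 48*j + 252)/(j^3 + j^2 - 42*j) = (j - 6)/j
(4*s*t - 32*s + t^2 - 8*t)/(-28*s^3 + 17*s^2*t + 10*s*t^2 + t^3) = (8 - t)/(7*s^2 - 6*s*t - t^2)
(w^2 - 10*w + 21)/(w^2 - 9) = (w - 7)/(w + 3)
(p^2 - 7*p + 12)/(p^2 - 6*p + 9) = (p - 4)/(p - 3)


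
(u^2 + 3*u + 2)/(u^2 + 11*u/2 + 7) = 2*(u + 1)/(2*u + 7)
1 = 1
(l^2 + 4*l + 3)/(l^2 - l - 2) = (l + 3)/(l - 2)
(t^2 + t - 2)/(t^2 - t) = (t + 2)/t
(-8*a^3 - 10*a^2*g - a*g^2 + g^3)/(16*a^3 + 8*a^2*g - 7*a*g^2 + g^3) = (-2*a - g)/(4*a - g)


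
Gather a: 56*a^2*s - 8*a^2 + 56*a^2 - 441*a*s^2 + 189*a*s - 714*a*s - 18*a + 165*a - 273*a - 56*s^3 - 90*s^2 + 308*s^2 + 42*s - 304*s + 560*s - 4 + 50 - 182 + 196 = a^2*(56*s + 48) + a*(-441*s^2 - 525*s - 126) - 56*s^3 + 218*s^2 + 298*s + 60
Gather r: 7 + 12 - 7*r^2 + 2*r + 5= -7*r^2 + 2*r + 24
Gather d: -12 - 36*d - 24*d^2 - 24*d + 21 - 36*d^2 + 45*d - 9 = -60*d^2 - 15*d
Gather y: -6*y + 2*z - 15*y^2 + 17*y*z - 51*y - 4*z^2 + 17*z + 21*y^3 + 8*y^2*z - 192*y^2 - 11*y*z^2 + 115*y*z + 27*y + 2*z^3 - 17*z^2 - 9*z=21*y^3 + y^2*(8*z - 207) + y*(-11*z^2 + 132*z - 30) + 2*z^3 - 21*z^2 + 10*z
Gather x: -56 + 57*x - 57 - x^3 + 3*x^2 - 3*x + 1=-x^3 + 3*x^2 + 54*x - 112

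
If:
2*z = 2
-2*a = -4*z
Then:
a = 2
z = 1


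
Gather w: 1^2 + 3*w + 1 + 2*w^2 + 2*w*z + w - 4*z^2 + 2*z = 2*w^2 + w*(2*z + 4) - 4*z^2 + 2*z + 2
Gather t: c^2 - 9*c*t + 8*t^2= c^2 - 9*c*t + 8*t^2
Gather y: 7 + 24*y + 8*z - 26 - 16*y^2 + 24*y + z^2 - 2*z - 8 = -16*y^2 + 48*y + z^2 + 6*z - 27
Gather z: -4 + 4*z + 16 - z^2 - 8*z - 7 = -z^2 - 4*z + 5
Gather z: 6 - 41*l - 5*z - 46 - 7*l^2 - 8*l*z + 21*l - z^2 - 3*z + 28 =-7*l^2 - 20*l - z^2 + z*(-8*l - 8) - 12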